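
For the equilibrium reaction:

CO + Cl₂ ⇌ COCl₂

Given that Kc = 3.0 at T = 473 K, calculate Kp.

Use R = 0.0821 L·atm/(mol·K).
K_p = 0.0773

Δn = (moles gaseous products) − (moles gaseous reactants) = -1
T = 473 K; RT = 0.0821 × 473 = 38.8333
Kp = Kc·(RT)^Δn = 3.0 × (38.8333)^-1 = 3.0 × 0.0257511 = 0.0773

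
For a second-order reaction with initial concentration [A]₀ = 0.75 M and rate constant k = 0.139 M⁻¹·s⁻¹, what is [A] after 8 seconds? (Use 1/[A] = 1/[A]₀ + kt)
0.4089 M

1/[A] = 1/[A]₀ + k·t = 1/0.75 + (0.139)·(8) = 1.3333 + 1.1120 = 2.4453
[A] = 1/2.4453 = 0.4089 M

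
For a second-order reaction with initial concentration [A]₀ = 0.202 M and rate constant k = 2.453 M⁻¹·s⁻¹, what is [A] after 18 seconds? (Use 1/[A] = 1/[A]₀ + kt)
0.0204 M

1/[A] = 1/[A]₀ + k·t = 1/0.202 + (2.453)·(18) = 4.9505 + 44.1540 = 49.1045
[A] = 1/49.1045 = 0.0204 M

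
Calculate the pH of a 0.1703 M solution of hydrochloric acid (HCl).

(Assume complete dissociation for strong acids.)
pH = 0.77

[H⁺] = 0.1703 M for strong acid. pH = -log[H⁺] = -log(0.1703)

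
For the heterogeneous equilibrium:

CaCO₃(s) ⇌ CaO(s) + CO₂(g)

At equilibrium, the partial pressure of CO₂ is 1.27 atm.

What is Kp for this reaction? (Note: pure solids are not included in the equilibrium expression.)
K_p = 1.27

Solids (CaCO₃, CaO) have activity 1 and are excluded.
Kp = P(CO₂) = 1.27.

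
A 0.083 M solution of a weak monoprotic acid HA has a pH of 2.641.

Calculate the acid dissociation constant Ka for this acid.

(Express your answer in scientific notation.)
K_a = 6.47e-05

[H⁺] = 10^(−pH) = 10^(−2.641) = 2.286e-03 M. For HA ⇌ H⁺ + A⁻, Ka = x²/(C − x) = (2.286e-03)²/(0.083 − 2.286e-03) = 6.47e-05.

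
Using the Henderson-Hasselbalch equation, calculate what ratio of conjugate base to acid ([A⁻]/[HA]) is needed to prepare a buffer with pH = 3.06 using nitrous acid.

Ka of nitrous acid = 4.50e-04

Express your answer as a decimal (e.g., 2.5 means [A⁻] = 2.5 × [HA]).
[A⁻]/[HA] = 0.517

pKa = −log(4.50e-04) = 3.3468. pH = pKa + log([A⁻]/[HA]). 3.06 = 3.3468 + log(ratio). log(ratio) = 3.06 − 3.3468 = -0.2868. ratio = 10^(-0.2868) = 0.517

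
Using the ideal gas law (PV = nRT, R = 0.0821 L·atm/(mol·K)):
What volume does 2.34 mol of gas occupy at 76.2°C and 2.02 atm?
T = 76.2°C + 273.15 = 349.35 K
V = nRT/P = (2.34 × 0.0821 × 349.35) / 2.02
V = 33.23 L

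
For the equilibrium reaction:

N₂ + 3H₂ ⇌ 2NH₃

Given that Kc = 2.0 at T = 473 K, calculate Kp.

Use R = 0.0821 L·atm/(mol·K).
K_p = 0.0013

Δn = (moles gaseous products) − (moles gaseous reactants) = -2
T = 473 K; RT = 0.0821 × 473 = 38.8333
Kp = Kc·(RT)^Δn = 2.0 × (38.8333)^-2 = 2.0 × 0.000663119 = 0.0013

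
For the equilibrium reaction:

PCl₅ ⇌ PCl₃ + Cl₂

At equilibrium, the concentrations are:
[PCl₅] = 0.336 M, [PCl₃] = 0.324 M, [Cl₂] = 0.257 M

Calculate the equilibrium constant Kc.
K_c = 0.2478

Kc = ([PCl₃] × [Cl₂]) / ([PCl₅])
   = ((0.324)·(0.257)) / ((0.336))
   = 0.083268 / 0.336 = 0.2478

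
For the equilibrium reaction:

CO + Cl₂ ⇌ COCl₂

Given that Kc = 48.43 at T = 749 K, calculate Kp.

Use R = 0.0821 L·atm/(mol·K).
K_p = 0.7876

Δn = (moles gaseous products) − (moles gaseous reactants) = -1
T = 749 K; RT = 0.0821 × 749 = 61.4929
Kp = Kc·(RT)^Δn = 48.43 × (61.4929)^-1 = 48.43 × 0.016262 = 0.7876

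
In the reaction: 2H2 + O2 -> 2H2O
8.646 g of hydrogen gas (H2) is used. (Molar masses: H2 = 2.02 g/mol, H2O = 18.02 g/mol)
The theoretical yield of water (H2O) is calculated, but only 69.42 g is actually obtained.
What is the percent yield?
Moles of H2 = 8.646 g ÷ 2.02 g/mol = 4.2802 mol
Mole ratio: 2 mol H2O / 2 mol H2
Moles of H2O = 4.2802 × (2/2) = 4.2802 mol
Theoretical yield = 4.2802 mol × 18.02 g/mol = 77.129 g
Actual yield = 69.42 g
Percent yield = (69.42 / 77.129) × 100% = 90.0%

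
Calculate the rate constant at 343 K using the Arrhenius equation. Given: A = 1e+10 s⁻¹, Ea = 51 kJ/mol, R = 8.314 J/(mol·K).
1.71e+02 s⁻¹

k = A·exp(-Ea/(R·T)) = 1e+10·exp(-51000/(8.314·343)) = 1e+10·exp(-17.8841) = 1e+10·1.7102e-08 = 1.71e+02 s⁻¹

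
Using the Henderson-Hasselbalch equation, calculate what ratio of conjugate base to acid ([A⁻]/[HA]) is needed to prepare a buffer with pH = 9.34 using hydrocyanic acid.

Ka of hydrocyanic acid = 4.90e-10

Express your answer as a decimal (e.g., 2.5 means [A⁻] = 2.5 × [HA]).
[A⁻]/[HA] = 1.072

pKa = −log(4.90e-10) = 9.3098. pH = pKa + log([A⁻]/[HA]). 9.34 = 9.3098 + log(ratio). log(ratio) = 9.34 − 9.3098 = 0.0302. ratio = 10^(0.0302) = 1.072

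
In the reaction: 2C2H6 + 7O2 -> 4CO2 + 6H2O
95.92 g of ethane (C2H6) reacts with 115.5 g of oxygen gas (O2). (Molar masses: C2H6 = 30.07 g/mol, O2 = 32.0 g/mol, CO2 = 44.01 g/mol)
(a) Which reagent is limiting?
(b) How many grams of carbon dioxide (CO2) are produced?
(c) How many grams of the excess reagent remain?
(a) O2, (b) 90.77 g, (c) 64.91 g

Moles of C2H6 = 95.92 g ÷ 30.07 g/mol = 3.18989 mol
Moles of O2 = 115.5 g ÷ 32.0 g/mol = 3.60938 mol
Moles ÷ coefficient: C2H6: 3.18989/2 = 1.595, O2: 3.60938/7 = 0.5156
(a) O2 has the smaller value, so O2 is the limiting reagent.
(b) Moles of CO2 = 3.60938 mol O2 × (4/7) = 2.0625 mol; mass = 2.0625 mol × 44.01 g/mol = 90.77 g
(c) C2H6 consumed = 3.60938 × (2/7) = 1.03125 mol; remaining = 3.18989 − 1.03125 = 2.15864 mol; mass = 2.15864 mol × 30.07 g/mol = 64.91 g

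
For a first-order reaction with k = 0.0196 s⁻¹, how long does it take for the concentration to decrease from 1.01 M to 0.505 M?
35.36 s

From ln[A] = ln[A]₀ - k·t: t = ln([A]₀/[A])/k = ln(1.01/0.505)/0.0196 = ln(2.0000)/0.0196 = 0.6931/0.0196 = 35.36 s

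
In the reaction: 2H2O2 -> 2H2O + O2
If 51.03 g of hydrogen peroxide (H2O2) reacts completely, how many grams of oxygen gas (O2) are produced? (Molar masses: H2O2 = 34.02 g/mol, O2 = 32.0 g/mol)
Moles of H2O2 = 51.03 g ÷ 34.02 g/mol = 1.5 mol
Mole ratio: 1 mol O2 / 2 mol H2O2
Moles of O2 = 1.5 × (1/2) = 0.75 mol
Mass of O2 = 0.75 mol × 32.0 g/mol = 24 g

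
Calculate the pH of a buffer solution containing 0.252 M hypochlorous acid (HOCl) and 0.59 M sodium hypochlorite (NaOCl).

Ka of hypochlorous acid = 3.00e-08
pH = 7.89

pKa = -log(3.00e-08) = 7.52. pH = pKa + log([A⁻]/[HA]) = 7.52 + log(0.59/0.252)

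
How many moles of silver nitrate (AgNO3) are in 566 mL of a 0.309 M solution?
Moles = Molarity × Volume (L)
Moles = 0.309 M × 0.566 L = 0.1749 mol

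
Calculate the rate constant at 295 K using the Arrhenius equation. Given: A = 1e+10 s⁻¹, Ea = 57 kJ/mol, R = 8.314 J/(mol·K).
8.07e-01 s⁻¹

k = A·exp(-Ea/(R·T)) = 1e+10·exp(-57000/(8.314·295)) = 1e+10·exp(-23.2404) = 1e+10·8.0694e-11 = 8.07e-01 s⁻¹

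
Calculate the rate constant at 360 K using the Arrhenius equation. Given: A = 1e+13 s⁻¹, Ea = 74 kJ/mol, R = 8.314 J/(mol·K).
1.83e+02 s⁻¹

k = A·exp(-Ea/(R·T)) = 1e+13·exp(-74000/(8.314·360)) = 1e+13·exp(-24.7240) = 1e+13·1.8302e-11 = 1.83e+02 s⁻¹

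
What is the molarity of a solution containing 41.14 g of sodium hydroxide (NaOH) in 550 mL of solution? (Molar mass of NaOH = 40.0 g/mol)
Moles of NaOH = 41.14 g ÷ 40.0 g/mol = 1.0285 mol
Volume = 550 mL = 0.55 L
Molarity = 1.0285 mol ÷ 0.55 L = 1.87 M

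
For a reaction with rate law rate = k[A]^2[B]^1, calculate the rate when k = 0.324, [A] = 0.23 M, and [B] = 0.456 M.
0.007816 M/s

rate = k·[A]^2·[B]^1 = 0.324·(0.23)^2·(0.456)^1 = 0.324·0.0529·0.456 = 0.007816 M/s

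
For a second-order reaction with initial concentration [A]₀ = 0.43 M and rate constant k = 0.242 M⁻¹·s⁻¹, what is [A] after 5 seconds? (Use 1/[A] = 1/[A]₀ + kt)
0.2828 M

1/[A] = 1/[A]₀ + k·t = 1/0.43 + (0.242)·(5) = 2.3256 + 1.2100 = 3.5356
[A] = 1/3.5356 = 0.2828 M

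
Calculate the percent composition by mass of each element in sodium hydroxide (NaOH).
Na: 57.48%, O: 40.00%, H: 2.52%

Molar mass of NaOH = 40.0 g/mol
% Na = (1 × 22.99) / 40.0 × 100% = 22.99 / 40.0 × 100% = 57.48%
% O = (1 × 16.0) / 40.0 × 100% = 16 / 40.0 × 100% = 40.00%
% H = (1 × 1.008) / 40.0 × 100% = 1.008 / 40.0 × 100% = 2.52%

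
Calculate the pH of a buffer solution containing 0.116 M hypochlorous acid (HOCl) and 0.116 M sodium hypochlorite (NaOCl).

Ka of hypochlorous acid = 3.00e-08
pH = 7.52

pKa = -log(3.00e-08) = 7.52. pH = pKa + log([A⁻]/[HA]) = 7.52 + log(0.116/0.116)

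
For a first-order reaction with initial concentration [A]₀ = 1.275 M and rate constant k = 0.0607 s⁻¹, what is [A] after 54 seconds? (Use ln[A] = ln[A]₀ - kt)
0.0481 M

ln[A] = ln[A]₀ - k·t = ln(1.275) - (0.0607)·(54) = 0.2429 - 3.2778 = -3.0349
[A] = e^(-3.0349) = 0.0481 M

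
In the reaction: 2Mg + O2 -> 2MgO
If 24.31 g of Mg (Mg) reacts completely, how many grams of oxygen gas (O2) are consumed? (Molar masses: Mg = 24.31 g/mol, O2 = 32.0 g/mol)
Moles of Mg = 24.31 g ÷ 24.31 g/mol = 1 mol
Mole ratio: 1 mol O2 / 2 mol Mg
Moles of O2 = 1 × (1/2) = 0.5 mol
Mass of O2 = 0.5 mol × 32.0 g/mol = 16 g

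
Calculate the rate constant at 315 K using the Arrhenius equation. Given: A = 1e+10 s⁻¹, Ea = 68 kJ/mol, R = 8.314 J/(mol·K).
5.29e-02 s⁻¹

k = A·exp(-Ea/(R·T)) = 1e+10·exp(-68000/(8.314·315)) = 1e+10·exp(-25.9650) = 1e+10·5.2911e-12 = 5.29e-02 s⁻¹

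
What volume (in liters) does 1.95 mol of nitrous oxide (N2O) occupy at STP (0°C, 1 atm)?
At STP, 1 mol of gas occupies 22.4 L
Volume = 1.95 mol × 22.4 L/mol = 43.68 L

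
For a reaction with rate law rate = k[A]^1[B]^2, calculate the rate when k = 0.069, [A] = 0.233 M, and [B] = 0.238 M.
0.0009107 M/s

rate = k·[A]^1·[B]^2 = 0.069·(0.233)^1·(0.238)^2 = 0.069·0.233·0.056644 = 0.0009107 M/s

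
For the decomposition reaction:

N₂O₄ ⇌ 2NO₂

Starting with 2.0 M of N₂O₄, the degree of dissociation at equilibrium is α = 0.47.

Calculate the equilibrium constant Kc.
K_c = 3.3343

x = α·[A]₀ = 0.47 × 2.0 = 0.94 M dissociated.
At eq: [N₂O₄] = 2.0 − 0.94 = 1.06 M; [NO₂] = 2x = 1.88 M.
Kc = [NO₂]²/[N₂O₄] = (1.88)²/1.06 = 3.334.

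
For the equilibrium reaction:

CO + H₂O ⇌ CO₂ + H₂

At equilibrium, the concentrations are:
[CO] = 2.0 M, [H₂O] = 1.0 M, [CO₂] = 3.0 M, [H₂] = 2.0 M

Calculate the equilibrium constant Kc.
K_c = 3.0000

Kc = ([CO₂] × [H₂]) / ([CO] × [H₂O])
   = ((3.0)·(2.0)) / ((2.0)·(1.0))
   = 6 / 2 = 3.0000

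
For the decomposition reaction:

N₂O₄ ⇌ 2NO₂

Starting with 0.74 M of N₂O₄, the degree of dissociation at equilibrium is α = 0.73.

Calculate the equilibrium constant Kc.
K_c = 5.8422

x = α·[A]₀ = 0.73 × 0.74 = 0.5402 M dissociated.
At eq: [N₂O₄] = 0.74 − 0.5402 = 0.1998 M; [NO₂] = 2x = 1.08 M.
Kc = [NO₂]²/[N₂O₄] = (1.08)²/0.1998 = 5.842.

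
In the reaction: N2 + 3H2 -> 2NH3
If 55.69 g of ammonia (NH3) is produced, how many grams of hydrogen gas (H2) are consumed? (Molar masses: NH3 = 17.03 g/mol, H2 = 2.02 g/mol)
Moles of NH3 = 55.69 g ÷ 17.03 g/mol = 3.27011 mol
Mole ratio: 3 mol H2 / 2 mol NH3
Moles of H2 = 3.27011 × (3/2) = 4.90517 mol
Mass of H2 = 4.90517 mol × 2.02 g/mol = 9.908 g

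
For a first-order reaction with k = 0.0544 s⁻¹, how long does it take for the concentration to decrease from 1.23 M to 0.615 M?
12.74 s

From ln[A] = ln[A]₀ - k·t: t = ln([A]₀/[A])/k = ln(1.23/0.615)/0.0544 = ln(2.0000)/0.0544 = 0.6931/0.0544 = 12.74 s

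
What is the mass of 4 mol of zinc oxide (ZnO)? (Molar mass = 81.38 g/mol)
Mass = 4 mol × 81.38 g/mol = 325.5 g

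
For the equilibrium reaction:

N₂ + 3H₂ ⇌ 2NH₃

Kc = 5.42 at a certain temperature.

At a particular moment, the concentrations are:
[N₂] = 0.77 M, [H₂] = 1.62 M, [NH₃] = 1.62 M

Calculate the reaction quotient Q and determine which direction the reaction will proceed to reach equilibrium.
Q = 0.802, Q < K, reaction proceeds forward (toward products)

Q = ([NH₃]^2) / ([N₂] × [H₂]^3)
  = ((1.62)^2) / ((0.77)·(1.62)^3) = 2.6244/3.2737 = 0.8017
Since Q = 0.8017 < Kc = 5.42, the reaction proceeds forward (toward products) to reach equilibrium.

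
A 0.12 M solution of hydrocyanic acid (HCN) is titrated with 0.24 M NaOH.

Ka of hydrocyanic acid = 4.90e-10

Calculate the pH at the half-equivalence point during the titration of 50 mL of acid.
pH = pKa = 9.31

At the half-equivalence point, [HA] = [A⁻], so by Henderson–Hasselbalch pH = pKa + log(1) = pKa.
pKa = −log(4.90e-10) = 9.31.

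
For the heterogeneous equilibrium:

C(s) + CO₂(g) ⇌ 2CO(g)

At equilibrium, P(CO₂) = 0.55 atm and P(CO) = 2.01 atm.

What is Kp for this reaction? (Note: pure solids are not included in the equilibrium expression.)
K_p = 7.346

Solid C is excluded.
Kp = P(CO)²/P(CO₂) = (2.01)²/0.55 = 4.04/0.55 = 7.346.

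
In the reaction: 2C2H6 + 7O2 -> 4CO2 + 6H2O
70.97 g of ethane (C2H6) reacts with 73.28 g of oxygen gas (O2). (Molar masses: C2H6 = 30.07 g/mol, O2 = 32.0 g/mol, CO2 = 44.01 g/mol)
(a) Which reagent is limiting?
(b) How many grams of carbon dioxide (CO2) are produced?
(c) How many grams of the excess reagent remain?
(a) O2, (b) 57.59 g, (c) 51.3 g

Moles of C2H6 = 70.97 g ÷ 30.07 g/mol = 2.36016 mol
Moles of O2 = 73.28 g ÷ 32.0 g/mol = 2.29 mol
Moles ÷ coefficient: C2H6: 2.36016/2 = 1.18, O2: 2.29/7 = 0.3271
(a) O2 has the smaller value, so O2 is the limiting reagent.
(b) Moles of CO2 = 2.29 mol O2 × (4/7) = 1.30857 mol; mass = 1.30857 mol × 44.01 g/mol = 57.59 g
(c) C2H6 consumed = 2.29 × (2/7) = 0.654286 mol; remaining = 2.36016 − 0.654286 = 1.70587 mol; mass = 1.70587 mol × 30.07 g/mol = 51.3 g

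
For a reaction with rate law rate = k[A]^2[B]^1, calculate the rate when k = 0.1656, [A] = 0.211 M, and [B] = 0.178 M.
0.001312 M/s

rate = k·[A]^2·[B]^1 = 0.1656·(0.211)^2·(0.178)^1 = 0.1656·0.044521·0.178 = 0.001312 M/s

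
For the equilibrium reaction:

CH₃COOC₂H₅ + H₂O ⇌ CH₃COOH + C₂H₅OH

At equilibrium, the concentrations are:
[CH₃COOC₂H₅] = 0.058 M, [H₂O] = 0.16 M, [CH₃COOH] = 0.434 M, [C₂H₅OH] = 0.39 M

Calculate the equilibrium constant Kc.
K_c = 18.2392

Kc = ([CH₃COOH] × [C₂H₅OH]) / ([CH₃COOC₂H₅] × [H₂O])
   = ((0.434)·(0.39)) / ((0.058)·(0.16))
   = 0.16926 / 0.00928 = 18.2392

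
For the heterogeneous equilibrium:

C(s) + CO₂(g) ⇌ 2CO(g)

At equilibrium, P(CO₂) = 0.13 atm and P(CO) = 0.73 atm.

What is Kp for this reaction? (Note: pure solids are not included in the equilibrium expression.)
K_p = 4.099

Solid C is excluded.
Kp = P(CO)²/P(CO₂) = (0.73)²/0.13 = 0.5329/0.13 = 4.099.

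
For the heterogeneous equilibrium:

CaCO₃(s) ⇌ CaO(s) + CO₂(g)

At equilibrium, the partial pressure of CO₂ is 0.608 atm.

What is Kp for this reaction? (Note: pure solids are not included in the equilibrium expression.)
K_p = 0.608

Solids (CaCO₃, CaO) have activity 1 and are excluded.
Kp = P(CO₂) = 0.608.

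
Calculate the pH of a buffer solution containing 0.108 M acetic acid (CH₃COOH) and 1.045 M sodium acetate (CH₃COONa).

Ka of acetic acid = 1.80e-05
pH = 5.73

pKa = -log(1.80e-05) = 4.74. pH = pKa + log([A⁻]/[HA]) = 4.74 + log(1.045/0.108)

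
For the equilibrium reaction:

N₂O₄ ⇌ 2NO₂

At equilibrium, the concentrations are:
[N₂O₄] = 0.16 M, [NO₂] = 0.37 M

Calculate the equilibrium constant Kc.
K_c = 0.8556

Kc = ([NO₂]^2) / ([N₂O₄])
   = ((0.37)^2) / ((0.16))
   = 0.1369 / 0.16 = 0.8556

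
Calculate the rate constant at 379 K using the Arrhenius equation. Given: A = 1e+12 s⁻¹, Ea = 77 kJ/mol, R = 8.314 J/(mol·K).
2.44e+01 s⁻¹

k = A·exp(-Ea/(R·T)) = 1e+12·exp(-77000/(8.314·379)) = 1e+12·exp(-24.4366) = 1e+12·2.4395e-11 = 2.44e+01 s⁻¹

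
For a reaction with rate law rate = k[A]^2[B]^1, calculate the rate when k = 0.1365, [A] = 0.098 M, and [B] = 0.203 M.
0.0002661 M/s

rate = k·[A]^2·[B]^1 = 0.1365·(0.098)^2·(0.203)^1 = 0.1365·0.009604·0.203 = 0.0002661 M/s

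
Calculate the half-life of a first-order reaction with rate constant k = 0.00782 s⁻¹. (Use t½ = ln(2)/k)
88.64 s

t½ = ln(2)/k = 0.6931/0.00782 = 88.64 s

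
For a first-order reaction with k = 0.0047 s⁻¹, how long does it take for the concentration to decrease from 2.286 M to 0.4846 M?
330.05 s

From ln[A] = ln[A]₀ - k·t: t = ln([A]₀/[A])/k = ln(2.286/0.4846)/0.0047 = ln(4.7173)/0.0047 = 1.5512/0.0047 = 330.05 s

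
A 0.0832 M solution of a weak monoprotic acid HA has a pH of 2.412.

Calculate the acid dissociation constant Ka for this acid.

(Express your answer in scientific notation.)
K_a = 1.89e-04

[H⁺] = 10^(−pH) = 10^(−2.412) = 3.873e-03 M. For HA ⇌ H⁺ + A⁻, Ka = x²/(C − x) = (3.873e-03)²/(0.0832 − 3.873e-03) = 1.89e-04.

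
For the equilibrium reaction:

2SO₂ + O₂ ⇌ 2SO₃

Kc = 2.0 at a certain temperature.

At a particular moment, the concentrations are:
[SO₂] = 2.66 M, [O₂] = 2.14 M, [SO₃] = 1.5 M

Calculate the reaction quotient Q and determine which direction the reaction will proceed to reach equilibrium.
Q = 0.149, Q < K, reaction proceeds forward (toward products)

Q = ([SO₃]^2) / ([SO₂]^2 × [O₂])
  = ((1.5)^2) / ((2.66)^2·(2.14)) = 2.25/15.142 = 0.1486
Since Q = 0.1486 < Kc = 2.0, the reaction proceeds forward (toward products) to reach equilibrium.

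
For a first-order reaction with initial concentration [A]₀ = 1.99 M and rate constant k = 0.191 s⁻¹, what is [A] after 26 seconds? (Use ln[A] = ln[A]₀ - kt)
0.0139 M

ln[A] = ln[A]₀ - k·t = ln(1.99) - (0.191)·(26) = 0.6881 - 4.9660 = -4.2779
[A] = e^(-4.2779) = 0.0139 M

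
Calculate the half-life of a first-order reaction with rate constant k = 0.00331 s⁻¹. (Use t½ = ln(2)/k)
209.41 s

t½ = ln(2)/k = 0.6931/0.00331 = 209.41 s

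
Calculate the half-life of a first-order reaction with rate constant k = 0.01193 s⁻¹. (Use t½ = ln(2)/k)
58.10 s

t½ = ln(2)/k = 0.6931/0.01193 = 58.10 s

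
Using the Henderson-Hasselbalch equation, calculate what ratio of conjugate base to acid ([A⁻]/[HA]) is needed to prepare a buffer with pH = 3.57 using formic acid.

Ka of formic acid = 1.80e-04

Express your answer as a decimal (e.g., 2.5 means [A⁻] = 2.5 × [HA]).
[A⁻]/[HA] = 0.669

pKa = −log(1.80e-04) = 3.7447. pH = pKa + log([A⁻]/[HA]). 3.57 = 3.7447 + log(ratio). log(ratio) = 3.57 − 3.7447 = -0.1747. ratio = 10^(-0.1747) = 0.669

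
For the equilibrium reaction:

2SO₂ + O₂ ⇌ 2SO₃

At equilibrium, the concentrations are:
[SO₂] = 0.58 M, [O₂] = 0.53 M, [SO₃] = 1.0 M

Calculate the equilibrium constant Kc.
K_c = 5.6088

Kc = ([SO₃]^2) / ([SO₂]^2 × [O₂])
   = ((1.0)^2) / ((0.58)^2·(0.53))
   = 1 / 0.17829 = 5.6088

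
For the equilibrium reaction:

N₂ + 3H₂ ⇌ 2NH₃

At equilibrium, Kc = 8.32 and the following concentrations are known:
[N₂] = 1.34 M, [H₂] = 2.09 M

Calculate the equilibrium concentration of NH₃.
[NH₃] = 10.0887 M

Kc = ([NH₃]^2) / ([N₂] × [H₂]^3) = 8.32
[NH₃]^2 = Kc · (reactant terms)/(other product terms) = 8.32 · 12.233 / 1 = 101.78
[NH₃] = (101.78)^(1/2) = 10.0887 M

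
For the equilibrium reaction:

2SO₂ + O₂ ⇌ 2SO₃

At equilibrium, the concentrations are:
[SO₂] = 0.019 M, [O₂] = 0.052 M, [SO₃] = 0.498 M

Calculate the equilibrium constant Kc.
K_c = 1.32e+04

Kc = ([SO₃]^2) / ([SO₂]^2 × [O₂])
   = ((0.498)^2) / ((0.019)^2·(0.052))
   = 0.248 / 1.8772e-05 = 1.32e+04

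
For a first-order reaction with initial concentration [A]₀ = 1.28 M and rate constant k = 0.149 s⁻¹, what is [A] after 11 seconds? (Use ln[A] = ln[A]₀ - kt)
0.2485 M

ln[A] = ln[A]₀ - k·t = ln(1.28) - (0.149)·(11) = 0.2469 - 1.6390 = -1.3921
[A] = e^(-1.3921) = 0.2485 M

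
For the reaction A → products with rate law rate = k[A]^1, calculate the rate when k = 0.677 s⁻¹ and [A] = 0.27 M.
0.1828 M/s

rate = k·[A]^1 = 0.677·(0.27)^1 = 0.677·0.27 = 0.1828 M/s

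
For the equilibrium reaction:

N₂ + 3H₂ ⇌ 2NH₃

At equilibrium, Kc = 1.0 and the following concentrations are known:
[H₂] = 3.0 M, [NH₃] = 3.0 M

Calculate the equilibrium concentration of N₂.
[N₂] = 0.3333 M

Kc = ([NH₃]^2) / ([N₂] × [H₂]^3) = 1.0
[N₂]^1 = (product terms)/(Kc · other reactant terms) = 9 / (1.0 · 27) = 0.33333
[N₂] = 0.3333 M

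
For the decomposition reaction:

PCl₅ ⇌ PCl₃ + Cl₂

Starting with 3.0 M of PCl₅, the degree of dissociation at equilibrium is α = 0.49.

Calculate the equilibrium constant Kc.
K_c = 1.4124

x = α·[A]₀ = 0.49 × 3.0 = 1.47 M dissociated.
At eq: [PCl₅] = 3.0 − 1.47 = 1.53 M; [PCl₃] = [Cl₂] = x = 1.47 M.
Kc = [PCl₃][Cl₂]/[PCl₅] = (1.47)²/1.53 = 1.412.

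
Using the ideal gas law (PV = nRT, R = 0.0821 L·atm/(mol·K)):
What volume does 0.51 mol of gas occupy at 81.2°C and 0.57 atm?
T = 81.2°C + 273.15 = 354.35 K
V = nRT/P = (0.51 × 0.0821 × 354.35) / 0.57
V = 26.03 L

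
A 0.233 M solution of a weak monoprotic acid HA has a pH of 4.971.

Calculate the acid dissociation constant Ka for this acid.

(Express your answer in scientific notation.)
K_a = 4.91e-10

[H⁺] = 10^(−pH) = 10^(−4.971) = 1.069e-05 M. For HA ⇌ H⁺ + A⁻, Ka = x²/(C − x) = (1.069e-05)²/(0.233 − 1.069e-05) = 4.91e-10.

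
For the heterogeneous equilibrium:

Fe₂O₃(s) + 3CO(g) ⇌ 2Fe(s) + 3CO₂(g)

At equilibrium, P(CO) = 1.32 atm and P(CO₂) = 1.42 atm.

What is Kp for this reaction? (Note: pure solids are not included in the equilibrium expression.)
K_p = 1.245

Solids (Fe₂O₃, Fe) are excluded.
Kp = P(CO₂)³/P(CO)³ = (1.42)³/(1.32)³ = 2.863/2.3 = 1.245.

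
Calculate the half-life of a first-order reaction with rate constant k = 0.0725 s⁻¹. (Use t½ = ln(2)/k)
9.56 s

t½ = ln(2)/k = 0.6931/0.0725 = 9.56 s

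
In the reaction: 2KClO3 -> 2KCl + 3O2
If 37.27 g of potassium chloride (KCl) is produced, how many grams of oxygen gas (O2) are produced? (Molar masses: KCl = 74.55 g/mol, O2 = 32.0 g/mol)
Moles of KCl = 37.27 g ÷ 74.55 g/mol = 0.499933 mol
Mole ratio: 3 mol O2 / 2 mol KCl
Moles of O2 = 0.499933 × (3/2) = 0.749899 mol
Mass of O2 = 0.749899 mol × 32.0 g/mol = 24 g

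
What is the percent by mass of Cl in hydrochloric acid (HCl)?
Mass of Cl in formula = 35.45 × 1 = 35.45 g/mol
Molar mass = 36.46 g/mol
% Cl = (35.45/36.46) × 100% = 97.23%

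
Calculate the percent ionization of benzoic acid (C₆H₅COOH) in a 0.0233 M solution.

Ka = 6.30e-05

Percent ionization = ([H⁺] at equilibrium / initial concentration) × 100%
Percent ionization = 5.07%

Let x = [H⁺]. Ka = x²/(C - x) ⇒ x² + (6.30e-05)x - (6.30e-05)(0.0233) = 0. x = 1.1805e-03. Percent = (1.1805e-03/0.0233) × 100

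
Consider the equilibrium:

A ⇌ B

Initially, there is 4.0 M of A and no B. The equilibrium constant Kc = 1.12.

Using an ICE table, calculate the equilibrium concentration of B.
[B] = 2.113 M

ICE: [A] = 4.0 − x, [B] = x.
Kc = x/(4.0 − x) = 1.12 ⇒ x = 1.12·4.0/(1 + 1.12) = 4.48/2.12 = 2.113.
[B] = x = 2.113 M.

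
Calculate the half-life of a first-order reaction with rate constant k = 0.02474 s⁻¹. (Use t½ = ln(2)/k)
28.02 s

t½ = ln(2)/k = 0.6931/0.02474 = 28.02 s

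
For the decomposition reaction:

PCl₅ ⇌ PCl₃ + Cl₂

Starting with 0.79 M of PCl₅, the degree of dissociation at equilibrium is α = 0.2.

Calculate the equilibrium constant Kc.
K_c = 0.0395

x = α·[A]₀ = 0.2 × 0.79 = 0.158 M dissociated.
At eq: [PCl₅] = 0.79 − 0.158 = 0.632 M; [PCl₃] = [Cl₂] = x = 0.158 M.
Kc = [PCl₃][Cl₂]/[PCl₅] = (0.158)²/0.632 = 0.0395.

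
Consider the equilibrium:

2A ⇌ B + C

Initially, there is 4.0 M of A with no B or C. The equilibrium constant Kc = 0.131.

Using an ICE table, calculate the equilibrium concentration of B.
[B] = 0.840 M

ICE: [A] = 4.0 − 2x, [B] = [C] = x.
Kc = x²/(4.0 − 2x)² = 0.131 ⇒ √Kc = x/(4.0 − 2x).
x = √0.131·4.0/(1 + 2√0.131) = 0.36194·4.0/1.7239 = 0.83983.
[B] = x = 0.840 M.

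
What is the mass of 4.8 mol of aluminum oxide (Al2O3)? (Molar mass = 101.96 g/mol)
Mass = 4.8 mol × 101.96 g/mol = 489.4 g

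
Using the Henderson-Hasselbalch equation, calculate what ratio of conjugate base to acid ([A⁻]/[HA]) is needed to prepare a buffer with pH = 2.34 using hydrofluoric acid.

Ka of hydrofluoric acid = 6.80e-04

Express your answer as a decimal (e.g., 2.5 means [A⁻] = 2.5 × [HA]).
[A⁻]/[HA] = 0.149

pKa = −log(6.80e-04) = 3.1675. pH = pKa + log([A⁻]/[HA]). 2.34 = 3.1675 + log(ratio). log(ratio) = 2.34 − 3.1675 = -0.8275. ratio = 10^(-0.8275) = 0.149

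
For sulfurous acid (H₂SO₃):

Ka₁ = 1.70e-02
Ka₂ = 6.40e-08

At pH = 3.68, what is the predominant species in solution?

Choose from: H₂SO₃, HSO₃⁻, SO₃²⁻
HSO₃⁻

pKa1 = 1.77, pKa2 = 7.19. Each pKa is the crossover between adjacent species; pH = 3.68 lies in the region where HSO₃⁻ predominates.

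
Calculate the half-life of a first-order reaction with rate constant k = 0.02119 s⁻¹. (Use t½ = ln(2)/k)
32.71 s

t½ = ln(2)/k = 0.6931/0.02119 = 32.71 s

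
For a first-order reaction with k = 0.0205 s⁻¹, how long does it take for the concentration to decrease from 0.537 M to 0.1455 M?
63.70 s

From ln[A] = ln[A]₀ - k·t: t = ln([A]₀/[A])/k = ln(0.537/0.1455)/0.0205 = ln(3.6907)/0.0205 = 1.3058/0.0205 = 63.70 s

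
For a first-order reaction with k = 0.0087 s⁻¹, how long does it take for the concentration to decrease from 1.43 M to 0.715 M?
79.67 s

From ln[A] = ln[A]₀ - k·t: t = ln([A]₀/[A])/k = ln(1.43/0.715)/0.0087 = ln(2.0000)/0.0087 = 0.6931/0.0087 = 79.67 s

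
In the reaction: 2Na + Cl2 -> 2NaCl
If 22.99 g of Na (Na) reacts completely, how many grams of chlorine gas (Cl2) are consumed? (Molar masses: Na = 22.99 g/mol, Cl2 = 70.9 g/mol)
Moles of Na = 22.99 g ÷ 22.99 g/mol = 1 mol
Mole ratio: 1 mol Cl2 / 2 mol Na
Moles of Cl2 = 1 × (1/2) = 0.5 mol
Mass of Cl2 = 0.5 mol × 70.9 g/mol = 35.45 g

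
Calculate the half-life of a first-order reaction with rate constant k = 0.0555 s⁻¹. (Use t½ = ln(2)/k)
12.49 s

t½ = ln(2)/k = 0.6931/0.0555 = 12.49 s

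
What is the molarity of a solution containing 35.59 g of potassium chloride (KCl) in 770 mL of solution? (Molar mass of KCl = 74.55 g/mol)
Moles of KCl = 35.59 g ÷ 74.55 g/mol = 0.477398 mol
Volume = 770 mL = 0.77 L
Molarity = 0.477398 mol ÷ 0.77 L = 0.62 M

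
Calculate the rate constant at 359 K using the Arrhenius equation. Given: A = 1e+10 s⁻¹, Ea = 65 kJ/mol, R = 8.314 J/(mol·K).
3.48e+00 s⁻¹

k = A·exp(-Ea/(R·T)) = 1e+10·exp(-65000/(8.314·359)) = 1e+10·exp(-21.7775) = 1e+10·3.4844e-10 = 3.48e+00 s⁻¹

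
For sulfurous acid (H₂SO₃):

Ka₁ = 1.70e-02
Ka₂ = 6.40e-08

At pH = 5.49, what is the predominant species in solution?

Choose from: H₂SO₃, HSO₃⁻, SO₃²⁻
HSO₃⁻

pKa1 = 1.77, pKa2 = 7.19. Each pKa is the crossover between adjacent species; pH = 5.49 lies in the region where HSO₃⁻ predominates.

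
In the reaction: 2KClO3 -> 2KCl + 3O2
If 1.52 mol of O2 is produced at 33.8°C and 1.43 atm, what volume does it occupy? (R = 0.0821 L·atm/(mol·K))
T = 33.8°C + 273.15 = 306.95 K
V = nRT/P = (1.52 × 0.0821 × 306.95) / 1.43
V = 26.79 L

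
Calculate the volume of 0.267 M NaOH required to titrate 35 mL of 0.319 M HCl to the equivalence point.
V_{base} = 41.8 mL

At equivalence: moles acid = moles base.
moles HCl = 0.319 M × 0.035 L = 0.011165 mol
V_NaOH = 0.011165 mol ÷ 0.267 M = 0.04182 L = 41.8 mL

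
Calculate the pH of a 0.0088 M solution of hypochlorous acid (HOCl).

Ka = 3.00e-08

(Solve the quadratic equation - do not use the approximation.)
pH = 4.79

x² + Ka×x - Ka×C = 0. Using quadratic formula: [H⁺] = 1.6233e-05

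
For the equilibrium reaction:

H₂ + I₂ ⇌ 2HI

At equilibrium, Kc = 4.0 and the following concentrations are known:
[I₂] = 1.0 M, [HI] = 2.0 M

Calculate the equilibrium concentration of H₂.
[H₂] = 1.0000 M

Kc = ([HI]^2) / ([H₂] × [I₂]) = 4.0
[H₂]^1 = (product terms)/(Kc · other reactant terms) = 4 / (4.0 · 1) = 1
[H₂] = 1.0000 M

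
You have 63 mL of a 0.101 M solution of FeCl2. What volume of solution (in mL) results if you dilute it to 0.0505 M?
Using M₁V₁ = M₂V₂:
0.101 × 63 = 0.0505 × V₂
V₂ = (0.101 × 63) / 0.0505 = 126 mL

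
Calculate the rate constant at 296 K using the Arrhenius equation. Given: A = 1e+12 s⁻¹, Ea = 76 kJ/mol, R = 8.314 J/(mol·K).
3.87e-02 s⁻¹

k = A·exp(-Ea/(R·T)) = 1e+12·exp(-76000/(8.314·296)) = 1e+12·exp(-30.8825) = 1e+12·3.8719e-14 = 3.87e-02 s⁻¹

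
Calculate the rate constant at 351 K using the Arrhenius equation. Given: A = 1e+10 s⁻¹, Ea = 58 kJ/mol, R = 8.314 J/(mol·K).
2.34e+01 s⁻¹

k = A·exp(-Ea/(R·T)) = 1e+10·exp(-58000/(8.314·351)) = 1e+10·exp(-19.8752) = 1e+10·2.3352e-09 = 2.34e+01 s⁻¹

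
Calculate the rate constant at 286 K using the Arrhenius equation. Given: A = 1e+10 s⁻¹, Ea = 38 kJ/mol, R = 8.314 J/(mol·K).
1.15e+03 s⁻¹

k = A·exp(-Ea/(R·T)) = 1e+10·exp(-38000/(8.314·286)) = 1e+10·exp(-15.9811) = 1e+10·1.1468e-07 = 1.15e+03 s⁻¹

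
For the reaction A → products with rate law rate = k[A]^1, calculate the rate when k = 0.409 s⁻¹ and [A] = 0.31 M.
0.1268 M/s

rate = k·[A]^1 = 0.409·(0.31)^1 = 0.409·0.31 = 0.1268 M/s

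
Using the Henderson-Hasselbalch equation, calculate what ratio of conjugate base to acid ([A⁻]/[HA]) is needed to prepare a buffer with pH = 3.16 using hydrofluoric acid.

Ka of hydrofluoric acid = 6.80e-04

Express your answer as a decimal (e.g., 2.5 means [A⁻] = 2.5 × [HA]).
[A⁻]/[HA] = 0.983

pKa = −log(6.80e-04) = 3.1675. pH = pKa + log([A⁻]/[HA]). 3.16 = 3.1675 + log(ratio). log(ratio) = 3.16 − 3.1675 = -0.0075. ratio = 10^(-0.0075) = 0.983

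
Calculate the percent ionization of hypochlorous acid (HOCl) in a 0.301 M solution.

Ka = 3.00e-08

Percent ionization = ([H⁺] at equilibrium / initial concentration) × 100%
Percent ionization = 0.0316%

Let x = [H⁺]. Ka = x²/(C - x) ⇒ x² + (3.00e-08)x - (3.00e-08)(0.301) = 0. x = 9.5011e-05. Percent = (9.5011e-05/0.301) × 100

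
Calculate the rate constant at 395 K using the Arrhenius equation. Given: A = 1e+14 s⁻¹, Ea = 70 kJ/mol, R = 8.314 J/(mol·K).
5.53e+04 s⁻¹

k = A·exp(-Ea/(R·T)) = 1e+14·exp(-70000/(8.314·395)) = 1e+14·exp(-21.3153) = 1e+14·5.5322e-10 = 5.53e+04 s⁻¹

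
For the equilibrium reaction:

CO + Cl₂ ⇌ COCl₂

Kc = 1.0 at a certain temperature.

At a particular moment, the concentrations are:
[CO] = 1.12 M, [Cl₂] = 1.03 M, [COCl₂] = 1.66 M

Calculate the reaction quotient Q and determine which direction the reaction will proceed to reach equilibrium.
Q = 1.439, Q > K, reaction proceeds reverse (toward reactants)

Q = ([COCl₂]) / ([CO] × [Cl₂])
  = ((1.66)) / ((1.12)·(1.03)) = 1.66/1.1536 = 1.439
Since Q = 1.439 > Kc = 1.0, the reaction proceeds reverse (toward reactants) to reach equilibrium.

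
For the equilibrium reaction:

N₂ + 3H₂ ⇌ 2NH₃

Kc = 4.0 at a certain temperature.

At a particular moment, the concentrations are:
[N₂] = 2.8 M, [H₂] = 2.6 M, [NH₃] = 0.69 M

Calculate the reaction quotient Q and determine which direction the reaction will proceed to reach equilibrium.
Q = 0.010, Q < K, reaction proceeds forward (toward products)

Q = ([NH₃]^2) / ([N₂] × [H₂]^3)
  = ((0.69)^2) / ((2.8)·(2.6)^3) = 0.4761/49.213 = 0.009674
Since Q = 0.009674 < Kc = 4.0, the reaction proceeds forward (toward products) to reach equilibrium.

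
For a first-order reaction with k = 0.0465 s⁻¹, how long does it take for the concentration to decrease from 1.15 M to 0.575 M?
14.91 s

From ln[A] = ln[A]₀ - k·t: t = ln([A]₀/[A])/k = ln(1.15/0.575)/0.0465 = ln(2.0000)/0.0465 = 0.6931/0.0465 = 14.91 s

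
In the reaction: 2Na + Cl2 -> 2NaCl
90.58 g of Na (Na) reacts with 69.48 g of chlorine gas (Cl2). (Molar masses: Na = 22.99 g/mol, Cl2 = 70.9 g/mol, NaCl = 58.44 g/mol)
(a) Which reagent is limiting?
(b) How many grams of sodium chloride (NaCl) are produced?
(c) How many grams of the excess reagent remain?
(a) Cl2, (b) 114.5 g, (c) 45.52 g

Moles of Na = 90.58 g ÷ 22.99 g/mol = 3.93997 mol
Moles of Cl2 = 69.48 g ÷ 70.9 g/mol = 0.979972 mol
Moles ÷ coefficient: Na: 3.93997/2 = 1.97, Cl2: 0.979972/1 = 0.98
(a) Cl2 has the smaller value, so Cl2 is the limiting reagent.
(b) Moles of NaCl = 0.979972 mol Cl2 × (2/1) = 1.95994 mol; mass = 1.95994 mol × 58.44 g/mol = 114.5 g
(c) Na consumed = 0.979972 × (2/1) = 1.95994 mol; remaining = 3.93997 − 1.95994 = 1.98003 mol; mass = 1.98003 mol × 22.99 g/mol = 45.52 g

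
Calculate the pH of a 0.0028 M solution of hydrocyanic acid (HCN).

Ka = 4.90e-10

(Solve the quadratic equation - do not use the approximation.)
pH = 5.93

x² + Ka×x - Ka×C = 0. Using quadratic formula: [H⁺] = 1.1711e-06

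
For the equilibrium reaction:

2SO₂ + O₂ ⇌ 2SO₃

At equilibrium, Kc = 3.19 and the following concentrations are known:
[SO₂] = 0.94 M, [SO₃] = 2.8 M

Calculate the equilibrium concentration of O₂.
[O₂] = 2.7814 M

Kc = ([SO₃]^2) / ([SO₂]^2 × [O₂]) = 3.19
[O₂]^1 = (product terms)/(Kc · other reactant terms) = 7.84 / (3.19 · 0.8836) = 2.7814
[O₂] = 2.7814 M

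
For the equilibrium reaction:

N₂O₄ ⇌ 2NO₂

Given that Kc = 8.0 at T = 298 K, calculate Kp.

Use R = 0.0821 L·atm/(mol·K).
K_p = 195.7264

Δn = (moles gaseous products) − (moles gaseous reactants) = 1
T = 298 K; RT = 0.0821 × 298 = 24.4658
Kp = Kc·(RT)^Δn = 8.0 × (24.4658)^1 = 8.0 × 24.4658 = 195.7264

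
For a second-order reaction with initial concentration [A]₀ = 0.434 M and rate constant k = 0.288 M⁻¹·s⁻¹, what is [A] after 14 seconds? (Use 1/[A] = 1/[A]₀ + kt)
0.1578 M

1/[A] = 1/[A]₀ + k·t = 1/0.434 + (0.288)·(14) = 2.3041 + 4.0320 = 6.3361
[A] = 1/6.3361 = 0.1578 M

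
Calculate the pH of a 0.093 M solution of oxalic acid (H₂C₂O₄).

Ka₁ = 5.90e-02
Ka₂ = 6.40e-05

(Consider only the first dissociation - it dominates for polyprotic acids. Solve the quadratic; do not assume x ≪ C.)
pH = 1.30

x² + Ka₁·x − Ka₁·C = 0 with Ka₁ = 5.90e-02, C = 0.093.
x = (−Ka₁ + √(Ka₁² + 4·Ka₁·C))/2 = 5.0232e-02 M, so pH = 1.30.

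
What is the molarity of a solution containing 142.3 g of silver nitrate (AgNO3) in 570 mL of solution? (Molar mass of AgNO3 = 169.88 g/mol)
Moles of AgNO3 = 142.3 g ÷ 169.88 g/mol = 0.83765 mol
Volume = 570 mL = 0.57 L
Molarity = 0.83765 mol ÷ 0.57 L = 1.47 M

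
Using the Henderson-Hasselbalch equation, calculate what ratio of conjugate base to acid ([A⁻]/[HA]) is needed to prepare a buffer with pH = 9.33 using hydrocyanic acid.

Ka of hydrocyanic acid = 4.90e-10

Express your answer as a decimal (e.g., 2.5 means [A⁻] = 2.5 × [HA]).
[A⁻]/[HA] = 1.048

pKa = −log(4.90e-10) = 9.3098. pH = pKa + log([A⁻]/[HA]). 9.33 = 9.3098 + log(ratio). log(ratio) = 9.33 − 9.3098 = 0.0202. ratio = 10^(0.0202) = 1.048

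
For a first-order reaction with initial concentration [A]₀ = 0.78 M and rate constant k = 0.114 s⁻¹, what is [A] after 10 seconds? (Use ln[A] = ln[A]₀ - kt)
0.2495 M

ln[A] = ln[A]₀ - k·t = ln(0.78) - (0.114)·(10) = -0.2485 - 1.1400 = -1.3885
[A] = e^(-1.3885) = 0.2495 M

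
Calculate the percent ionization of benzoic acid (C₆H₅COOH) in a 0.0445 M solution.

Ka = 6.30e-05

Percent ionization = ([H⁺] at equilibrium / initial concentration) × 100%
Percent ionization = 3.69%

Let x = [H⁺]. Ka = x²/(C - x) ⇒ x² + (6.30e-05)x - (6.30e-05)(0.0445) = 0. x = 1.6432e-03. Percent = (1.6432e-03/0.0445) × 100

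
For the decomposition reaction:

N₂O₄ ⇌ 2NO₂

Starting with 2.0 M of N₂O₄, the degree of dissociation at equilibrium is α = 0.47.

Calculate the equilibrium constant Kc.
K_c = 3.3343

x = α·[A]₀ = 0.47 × 2.0 = 0.94 M dissociated.
At eq: [N₂O₄] = 2.0 − 0.94 = 1.06 M; [NO₂] = 2x = 1.88 M.
Kc = [NO₂]²/[N₂O₄] = (1.88)²/1.06 = 3.334.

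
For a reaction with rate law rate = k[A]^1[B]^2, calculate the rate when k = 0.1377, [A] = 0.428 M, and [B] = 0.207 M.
0.002525 M/s

rate = k·[A]^1·[B]^2 = 0.1377·(0.428)^1·(0.207)^2 = 0.1377·0.428·0.042849 = 0.002525 M/s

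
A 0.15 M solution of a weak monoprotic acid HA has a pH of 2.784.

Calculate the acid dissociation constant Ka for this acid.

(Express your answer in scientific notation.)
K_a = 1.82e-05

[H⁺] = 10^(−pH) = 10^(−2.784) = 1.644e-03 M. For HA ⇌ H⁺ + A⁻, Ka = x²/(C − x) = (1.644e-03)²/(0.15 − 1.644e-03) = 1.82e-05.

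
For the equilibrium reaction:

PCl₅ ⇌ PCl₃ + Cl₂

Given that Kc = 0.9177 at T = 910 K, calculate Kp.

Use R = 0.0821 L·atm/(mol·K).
K_p = 68.5623

Δn = (moles gaseous products) − (moles gaseous reactants) = 1
T = 910 K; RT = 0.0821 × 910 = 74.711
Kp = Kc·(RT)^Δn = 0.9177 × (74.711)^1 = 0.9177 × 74.711 = 68.5623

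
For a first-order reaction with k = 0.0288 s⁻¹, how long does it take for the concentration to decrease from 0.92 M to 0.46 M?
24.07 s

From ln[A] = ln[A]₀ - k·t: t = ln([A]₀/[A])/k = ln(0.92/0.46)/0.0288 = ln(2.0000)/0.0288 = 0.6931/0.0288 = 24.07 s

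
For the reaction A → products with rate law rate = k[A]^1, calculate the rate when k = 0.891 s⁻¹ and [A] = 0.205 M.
0.1827 M/s

rate = k·[A]^1 = 0.891·(0.205)^1 = 0.891·0.205 = 0.1827 M/s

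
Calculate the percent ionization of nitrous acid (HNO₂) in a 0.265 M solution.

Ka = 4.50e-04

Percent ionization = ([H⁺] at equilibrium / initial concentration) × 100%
Percent ionization = 4.04%

Let x = [H⁺]. Ka = x²/(C - x) ⇒ x² + (4.50e-04)x - (4.50e-04)(0.265) = 0. x = 1.0697e-02. Percent = (1.0697e-02/0.265) × 100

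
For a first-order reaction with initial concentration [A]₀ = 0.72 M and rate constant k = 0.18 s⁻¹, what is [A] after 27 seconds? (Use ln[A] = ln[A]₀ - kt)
0.0056 M

ln[A] = ln[A]₀ - k·t = ln(0.72) - (0.18)·(27) = -0.3285 - 4.8600 = -5.1885
[A] = e^(-5.1885) = 0.0056 M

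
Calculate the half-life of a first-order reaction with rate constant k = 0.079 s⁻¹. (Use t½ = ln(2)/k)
8.77 s

t½ = ln(2)/k = 0.6931/0.079 = 8.77 s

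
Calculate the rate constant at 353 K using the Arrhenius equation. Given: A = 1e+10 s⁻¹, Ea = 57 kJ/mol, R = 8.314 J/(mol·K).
3.67e+01 s⁻¹

k = A·exp(-Ea/(R·T)) = 1e+10·exp(-57000/(8.314·353)) = 1e+10·exp(-19.4218) = 1e+10·3.6746e-09 = 3.67e+01 s⁻¹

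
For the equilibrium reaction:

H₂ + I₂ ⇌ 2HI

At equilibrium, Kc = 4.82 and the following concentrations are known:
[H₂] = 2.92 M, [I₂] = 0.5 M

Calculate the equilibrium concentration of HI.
[HI] = 2.6528 M

Kc = ([HI]^2) / ([H₂] × [I₂]) = 4.82
[HI]^2 = Kc · (reactant terms)/(other product terms) = 4.82 · 1.46 / 1 = 7.0372
[HI] = (7.0372)^(1/2) = 2.6528 M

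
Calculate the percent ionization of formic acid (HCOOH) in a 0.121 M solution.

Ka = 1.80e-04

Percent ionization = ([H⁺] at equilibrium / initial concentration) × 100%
Percent ionization = 3.78%

Let x = [H⁺]. Ka = x²/(C - x) ⇒ x² + (1.80e-04)x - (1.80e-04)(0.121) = 0. x = 4.5778e-03. Percent = (4.5778e-03/0.121) × 100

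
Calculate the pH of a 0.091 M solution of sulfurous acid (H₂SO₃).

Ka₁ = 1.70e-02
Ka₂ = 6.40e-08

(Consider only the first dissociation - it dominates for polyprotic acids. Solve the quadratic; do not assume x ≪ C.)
pH = 1.50

x² + Ka₁·x − Ka₁·C = 0 with Ka₁ = 1.70e-02, C = 0.091.
x = (−Ka₁ + √(Ka₁² + 4·Ka₁·C))/2 = 3.1740e-02 M, so pH = 1.50.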